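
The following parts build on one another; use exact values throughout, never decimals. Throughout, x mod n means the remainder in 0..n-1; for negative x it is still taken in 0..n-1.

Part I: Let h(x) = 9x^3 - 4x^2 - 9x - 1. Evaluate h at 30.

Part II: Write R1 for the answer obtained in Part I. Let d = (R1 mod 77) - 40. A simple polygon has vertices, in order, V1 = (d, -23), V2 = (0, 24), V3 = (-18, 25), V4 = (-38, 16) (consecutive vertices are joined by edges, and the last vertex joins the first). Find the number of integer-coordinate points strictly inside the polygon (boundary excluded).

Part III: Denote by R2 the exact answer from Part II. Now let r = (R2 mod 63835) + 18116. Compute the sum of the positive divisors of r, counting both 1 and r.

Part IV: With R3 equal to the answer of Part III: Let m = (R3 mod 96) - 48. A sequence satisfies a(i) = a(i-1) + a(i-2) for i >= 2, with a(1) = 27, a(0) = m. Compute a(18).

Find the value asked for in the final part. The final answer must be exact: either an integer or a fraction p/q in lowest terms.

Part I: 9*(30)^3 - 4*(30)^2 - 9*(30)^1 - 1 = (243000) + (-3600) + (-270) + (-1) = 239129; answer 239129
Part II: R1 = 239129; d = 4; cross terms: (4*24 - 0*-23)=96, (0*25 - -18*24)=432, (-18*16 - -38*25)=662, (-38*-23 - 4*16)=810; twice the area = |2000| = 2000; area = 1000; boundary points = 1 + 1 + 1 + 3 = 6; strictly interior points = area - boundary/2 + 1 = 998; answer 998
Part III: R2 = 998; r = 19114; 19114 = 2 * 19 * 503; sigma = (1 + 2) * (1 + 19) * (1 + 503) = 3 * 20 * 504 = 30240; answer 30240
Part IV: R3 = 30240; m = -48; a(2) = 1*(27) + 1*(-48) = -21; iterating: a(2)=-21, a(3)=6, a(4)=-15, a(5)=-9, a(6)=-24, a(7)=-33, a(8)=-57, a(9)=-90, a(10)=-147, a(11)=-237, a(12)=-384, a(13)=-621, a(14)=-1005, a(15)=-1626, a(16)=-2631, a(17)=-4257, a(18)=-6888; answer -6888

-6888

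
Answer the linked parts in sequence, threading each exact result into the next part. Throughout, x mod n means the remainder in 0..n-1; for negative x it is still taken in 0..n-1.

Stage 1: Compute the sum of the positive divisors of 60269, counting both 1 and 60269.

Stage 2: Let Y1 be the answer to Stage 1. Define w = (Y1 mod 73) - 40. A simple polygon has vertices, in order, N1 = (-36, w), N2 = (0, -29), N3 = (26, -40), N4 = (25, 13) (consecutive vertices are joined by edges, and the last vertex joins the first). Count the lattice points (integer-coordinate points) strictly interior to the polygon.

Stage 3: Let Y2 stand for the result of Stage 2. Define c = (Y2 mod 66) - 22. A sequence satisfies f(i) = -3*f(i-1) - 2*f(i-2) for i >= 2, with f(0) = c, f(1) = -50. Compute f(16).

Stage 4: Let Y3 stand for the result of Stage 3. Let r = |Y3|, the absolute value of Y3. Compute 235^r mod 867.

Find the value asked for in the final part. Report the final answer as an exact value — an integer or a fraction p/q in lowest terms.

Stage 1: 60269 = 11 * 5479; sigma = (1 + 11) * (1 + 5479) = 12 * 5480 = 65760; answer 65760
Stage 2: Y1 = 65760; w = 20; cross terms: (-36*-29 - 0*20)=1044, (0*-40 - 26*-29)=754, (26*13 - 25*-40)=1338, (25*20 - -36*13)=968; twice the area = |4104| = 4104; area = 2052; boundary points = 1 + 1 + 1 + 1 = 4; strictly interior points = area - boundary/2 + 1 = 2051; answer 2051
Stage 3: Y2 = 2051; c = -17; f(2) = -3*(-50) - 2*(-17) = 184; iterating: f(2)=184, f(3)=-452, f(4)=988, f(5)=-2060, f(6)=4204, f(7)=-8492, f(8)=17068, f(9)=-34220, f(10)=68524, f(11)=-137132, f(12)=274348, f(13)=-548780, f(14)=1097644, f(15)=-2195372, f(16)=4390828; answer 4390828
Stage 4: Y3 = 4390828; r = 4390828; squarings mod 867: 235^1=235, 235^2=604, 235^4=676, 235^8=67, 235^16=154, 235^32=307, 235^64=613, 235^128=358, 235^256=715, 235^512=562, 235^1024=256, 235^2048=511, 235^4096=154, 235^8192=307, 235^16384=613, 235^32768=358, 235^65536=715, 235^131072=562, 235^262144=256, 235^524288=511, 235^1048576=154, 235^2097152=307, 235^4194304=613; 235^4390828 = 235^4 * 235^8 * 235^32 * 235^128 * 235^256 * 235^512 * 235^1024 * 235^2048 * 235^4096 * 235^8192 * 235^16384 * 235^32768 * 235^131072 * 235^4194304 = 616 (mod 867); answer 616

616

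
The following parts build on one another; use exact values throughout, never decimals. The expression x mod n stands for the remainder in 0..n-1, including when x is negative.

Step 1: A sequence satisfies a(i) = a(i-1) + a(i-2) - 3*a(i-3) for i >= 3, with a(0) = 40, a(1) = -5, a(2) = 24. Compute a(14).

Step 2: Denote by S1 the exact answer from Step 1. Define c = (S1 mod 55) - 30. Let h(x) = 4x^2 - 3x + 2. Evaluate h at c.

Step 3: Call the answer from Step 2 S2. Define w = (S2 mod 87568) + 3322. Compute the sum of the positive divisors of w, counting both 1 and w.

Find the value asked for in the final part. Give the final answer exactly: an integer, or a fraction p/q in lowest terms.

8848

Step 1: a(3) = 1*(24) + 1*(-5) - 3*(40) = -101; iterating: a(3)=-101, a(4)=-62, a(5)=-235, a(6)=6, a(7)=-43, a(8)=668, a(9)=607, a(10)=1404, a(11)=7, a(12)=-410, a(13)=-4615, a(14)=-5046; answer -5046
Step 2: S1 = -5046; c = -16; 4*(-16)^2 - 3*(-16)^1 + 2 = (1024) + (48) + (2) = 1074; answer 1074
Step 3: S2 = 1074; w = 4396; 4396 = 2^2 * 7 * 157; sigma = (1 + 2 + 4) * (1 + 7) * (1 + 157) = 7 * 8 * 158 = 8848; answer 8848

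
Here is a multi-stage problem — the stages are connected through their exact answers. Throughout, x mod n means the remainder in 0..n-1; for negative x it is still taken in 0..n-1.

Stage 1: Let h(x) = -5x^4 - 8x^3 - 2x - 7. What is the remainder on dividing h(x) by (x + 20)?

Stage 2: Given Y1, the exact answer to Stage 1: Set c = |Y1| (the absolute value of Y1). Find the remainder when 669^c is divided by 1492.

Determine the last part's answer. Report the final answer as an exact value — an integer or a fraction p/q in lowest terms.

1361

Stage 1: remainder = value at the root: -5*(-20)^4 - 8*(-20)^3 - 2*(-20)^1 - 7 = (-800000) + (64000) + (40) + (-7) = -735967; answer -735967
Stage 2: Y1 = -735967; c = 735967; squarings mod 1492: 669^1=669, 669^2=1453, 669^4=29, 669^8=841, 669^16=73, 669^32=853, 669^64=1005, 669^128=1433, 669^256=497, 669^512=829, 669^1024=921, 669^2048=785, 669^4096=29, 669^8192=841, 669^16384=73, 669^32768=853, 669^65536=1005, 669^131072=1433, 669^262144=497, 669^524288=829; 669^735967 = 669^1 * 669^2 * 669^4 * 669^8 * 669^16 * 669^64 * 669^128 * 669^512 * 669^2048 * 669^4096 * 669^8192 * 669^65536 * 669^131072 * 669^524288 = 1361 (mod 1492); answer 1361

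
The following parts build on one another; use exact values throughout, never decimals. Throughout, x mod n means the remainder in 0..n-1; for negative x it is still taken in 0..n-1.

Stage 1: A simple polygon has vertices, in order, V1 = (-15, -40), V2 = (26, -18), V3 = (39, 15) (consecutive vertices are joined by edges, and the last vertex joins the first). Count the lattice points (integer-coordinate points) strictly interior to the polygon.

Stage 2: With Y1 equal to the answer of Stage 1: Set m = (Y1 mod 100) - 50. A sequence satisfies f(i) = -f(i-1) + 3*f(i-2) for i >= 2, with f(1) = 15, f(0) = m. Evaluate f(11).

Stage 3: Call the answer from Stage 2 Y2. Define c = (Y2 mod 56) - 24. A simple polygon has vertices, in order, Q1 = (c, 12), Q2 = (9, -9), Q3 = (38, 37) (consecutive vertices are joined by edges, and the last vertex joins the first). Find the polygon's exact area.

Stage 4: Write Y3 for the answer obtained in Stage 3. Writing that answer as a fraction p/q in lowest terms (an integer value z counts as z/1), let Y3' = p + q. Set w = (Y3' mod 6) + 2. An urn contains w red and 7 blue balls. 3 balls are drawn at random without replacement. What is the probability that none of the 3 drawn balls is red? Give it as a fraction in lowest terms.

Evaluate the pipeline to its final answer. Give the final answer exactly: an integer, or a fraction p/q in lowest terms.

Stage 1: cross terms: (-15*-18 - 26*-40)=1310, (26*15 - 39*-18)=1092, (39*-40 - -15*15)=-1335; twice the area = |1067| = 1067; area = 1067/2; boundary points = 1 + 1 + 1 = 3; strictly interior points = area - boundary/2 + 1 = 533; answer 533
Stage 2: Y1 = 533; m = -17; f(2) = -1*(15) + 3*(-17) = -66; iterating: f(2)=-66, f(3)=111, f(4)=-309, f(5)=642, f(6)=-1569, f(7)=3495, f(8)=-8202, f(9)=18687, f(10)=-43293, f(11)=99354; answer 99354
Stage 3: Y2 = 99354; c = -14; cross terms: (-14*-9 - 9*12)=18, (9*37 - 38*-9)=675, (38*12 - -14*37)=974; twice the area = |1667| = 1667; area = 1667/2; answer 1667/2
Stage 4: Y3 = 1667/2; threaded value p + q = 1669; w = 3; total draws C(10,3) = 120; favorable C(7,3) = 35; P = 7/24; answer 7/24

7/24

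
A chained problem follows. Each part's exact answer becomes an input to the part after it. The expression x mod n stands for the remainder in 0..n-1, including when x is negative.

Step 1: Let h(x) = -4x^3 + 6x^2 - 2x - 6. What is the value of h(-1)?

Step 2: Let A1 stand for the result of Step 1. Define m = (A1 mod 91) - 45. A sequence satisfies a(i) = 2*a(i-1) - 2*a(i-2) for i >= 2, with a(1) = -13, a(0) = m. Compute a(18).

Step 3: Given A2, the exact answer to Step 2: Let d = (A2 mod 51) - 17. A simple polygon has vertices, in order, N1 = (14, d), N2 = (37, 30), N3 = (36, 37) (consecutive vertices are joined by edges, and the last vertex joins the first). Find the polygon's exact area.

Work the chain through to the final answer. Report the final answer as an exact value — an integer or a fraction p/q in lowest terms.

207/2

Step 1: -4*(-1)^3 + 6*(-1)^2 - 2*(-1)^1 - 6 = (4) + (6) + (2) + (-6) = 6; answer 6
Step 2: A1 = 6; m = -39; a(2) = 2*(-13) - 2*(-39) = 52; iterating: a(2)=52, a(3)=130, a(4)=156, a(5)=52, a(6)=-208, a(7)=-520, a(8)=-624, a(9)=-208, a(10)=832, a(11)=2080, a(12)=2496, a(13)=832, a(14)=-3328, a(15)=-8320, a(16)=-9984, a(17)=-3328, a(18)=13312; answer 13312
Step 3: A2 = 13312; d = -16; cross terms: (14*30 - 37*-16)=1012, (37*37 - 36*30)=289, (36*-16 - 14*37)=-1094; twice the area = |207| = 207; area = 207/2; answer 207/2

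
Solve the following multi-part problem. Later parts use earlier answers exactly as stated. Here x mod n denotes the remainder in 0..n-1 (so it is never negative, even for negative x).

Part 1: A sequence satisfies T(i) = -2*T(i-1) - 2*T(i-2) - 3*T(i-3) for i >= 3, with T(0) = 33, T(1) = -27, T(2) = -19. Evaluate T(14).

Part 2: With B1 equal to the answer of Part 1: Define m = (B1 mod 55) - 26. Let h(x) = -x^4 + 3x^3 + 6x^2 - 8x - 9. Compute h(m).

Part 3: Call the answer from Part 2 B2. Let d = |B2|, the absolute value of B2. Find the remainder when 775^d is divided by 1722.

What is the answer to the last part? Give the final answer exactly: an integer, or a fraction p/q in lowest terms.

223

Part 1: T(3) = -2*(-19) - 2*(-27) - 3*(33) = -7; iterating: T(3)=-7, T(4)=133, T(5)=-195, T(6)=145, T(7)=-299, T(8)=893, T(9)=-1623, T(10)=2357, T(11)=-4147, T(12)=8449, T(13)=-15675, T(14)=26893; answer 26893
Part 2: B1 = 26893; m = 27; -1*(27)^4 + 3*(27)^3 + 6*(27)^2 - 8*(27)^1 - 9 = (-531441) + (59049) + (4374) + (-216) + (-9) = -468243; answer -468243
Part 3: B2 = -468243; d = 468243; squarings mod 1722: 775^1=775, 775^2=1369, 775^4=625, 775^8=1453, 775^16=37, 775^32=1369, 775^64=625, 775^128=1453, 775^256=37, 775^512=1369, 775^1024=625, 775^2048=1453, 775^4096=37, 775^8192=1369, 775^16384=625, 775^32768=1453, 775^65536=37, 775^131072=1369, 775^262144=625; 775^468243 = 775^1 * 775^2 * 775^16 * 775^256 * 775^1024 * 775^8192 * 775^65536 * 775^131072 * 775^262144 = 223 (mod 1722); answer 223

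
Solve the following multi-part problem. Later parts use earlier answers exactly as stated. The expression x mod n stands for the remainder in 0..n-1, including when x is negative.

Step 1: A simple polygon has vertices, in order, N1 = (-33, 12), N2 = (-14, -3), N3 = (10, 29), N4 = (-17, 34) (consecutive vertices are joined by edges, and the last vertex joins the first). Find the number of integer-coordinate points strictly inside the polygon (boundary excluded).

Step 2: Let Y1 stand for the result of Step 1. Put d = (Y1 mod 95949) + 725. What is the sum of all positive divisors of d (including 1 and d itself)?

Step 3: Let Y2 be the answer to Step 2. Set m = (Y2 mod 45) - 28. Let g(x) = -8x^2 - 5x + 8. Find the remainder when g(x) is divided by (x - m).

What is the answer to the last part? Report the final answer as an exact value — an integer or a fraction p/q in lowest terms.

-1960

Step 1: cross terms: (-33*-3 - -14*12)=267, (-14*29 - 10*-3)=-376, (10*34 - -17*29)=833, (-17*12 - -33*34)=918; twice the area = |1642| = 1642; area = 821; boundary points = 1 + 8 + 1 + 2 = 12; strictly interior points = area - boundary/2 + 1 = 816; answer 816
Step 2: Y1 = 816; d = 1541; 1541 = 23 * 67; sigma = (1 + 23) * (1 + 67) = 24 * 68 = 1632; answer 1632
Step 3: Y2 = 1632; m = -16; remainder = value at the root: -8*(-16)^2 - 5*(-16)^1 + 8 = (-2048) + (80) + (8) = -1960; answer -1960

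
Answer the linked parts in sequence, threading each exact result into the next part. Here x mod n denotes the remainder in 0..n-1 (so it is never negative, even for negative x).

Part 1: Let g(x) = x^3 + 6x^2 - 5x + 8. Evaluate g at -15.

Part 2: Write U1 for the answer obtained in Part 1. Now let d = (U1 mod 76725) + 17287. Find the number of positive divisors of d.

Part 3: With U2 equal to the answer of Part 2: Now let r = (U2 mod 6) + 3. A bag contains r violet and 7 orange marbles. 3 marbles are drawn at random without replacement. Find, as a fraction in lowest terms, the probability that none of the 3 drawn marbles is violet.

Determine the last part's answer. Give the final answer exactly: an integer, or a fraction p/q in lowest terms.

5/52

Part 1: 1*(-15)^3 + 6*(-15)^2 - 5*(-15)^1 + 8 = (-3375) + (1350) + (75) + (8) = -1942; answer -1942
Part 2: U1 = -1942; d = 92070; 92070 = 2 * 3^3 * 5 * 11 * 31; number of divisors = (1+1) * (3+1) * (1+1) * (1+1) * (1+1) = 64; answer 64
Part 3: U2 = 64; r = 7; total draws C(14,3) = 364; favorable C(7,3) = 35; P = 5/52; answer 5/52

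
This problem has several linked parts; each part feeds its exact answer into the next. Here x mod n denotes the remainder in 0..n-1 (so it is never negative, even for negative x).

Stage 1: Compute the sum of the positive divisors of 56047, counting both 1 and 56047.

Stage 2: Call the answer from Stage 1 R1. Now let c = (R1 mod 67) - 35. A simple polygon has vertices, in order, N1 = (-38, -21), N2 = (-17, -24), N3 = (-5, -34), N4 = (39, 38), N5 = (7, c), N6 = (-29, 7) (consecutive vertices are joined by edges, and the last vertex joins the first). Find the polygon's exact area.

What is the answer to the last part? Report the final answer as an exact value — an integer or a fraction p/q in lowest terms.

2943/2

Stage 1: 56047 = 41 * 1367; sigma = (1 + 41) * (1 + 1367) = 42 * 1368 = 57456; answer 57456
Stage 2: R1 = 57456; c = 2; cross terms: (-38*-24 - -17*-21)=555, (-17*-34 - -5*-24)=458, (-5*38 - 39*-34)=1136, (39*2 - 7*38)=-188, (7*7 - -29*2)=107, (-29*-21 - -38*7)=875; twice the area = |2943| = 2943; area = 2943/2; answer 2943/2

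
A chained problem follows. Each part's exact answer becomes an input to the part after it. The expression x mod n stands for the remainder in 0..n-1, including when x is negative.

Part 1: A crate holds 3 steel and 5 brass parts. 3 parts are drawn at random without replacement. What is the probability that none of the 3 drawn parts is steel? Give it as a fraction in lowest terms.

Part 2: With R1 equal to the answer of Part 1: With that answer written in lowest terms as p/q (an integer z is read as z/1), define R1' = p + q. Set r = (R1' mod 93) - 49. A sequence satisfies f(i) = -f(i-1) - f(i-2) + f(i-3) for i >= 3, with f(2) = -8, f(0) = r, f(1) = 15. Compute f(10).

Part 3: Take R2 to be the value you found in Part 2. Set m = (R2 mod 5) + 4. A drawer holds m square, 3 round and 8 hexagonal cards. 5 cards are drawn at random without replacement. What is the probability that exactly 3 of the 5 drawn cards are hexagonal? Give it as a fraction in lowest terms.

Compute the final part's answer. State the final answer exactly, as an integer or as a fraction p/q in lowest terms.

Part 1: total draws C(8,3) = 56; favorable C(5,3) = 10; P = 5/28; answer 5/28
Part 2: R1 = 5/28; threaded value p + q = 33; r = -16; f(3) = -1*(-8) - 1*(15) + 1*(-16) = -23; iterating: f(3)=-23, f(4)=46, f(5)=-31, f(6)=-38, f(7)=115, f(8)=-108, f(9)=-45, f(10)=268; answer 268
Part 3: R2 = 268; m = 7; total draws C(18,5) = 8568; favorable C(8,3)*C(10,2) = 2520; P = 5/17; answer 5/17

5/17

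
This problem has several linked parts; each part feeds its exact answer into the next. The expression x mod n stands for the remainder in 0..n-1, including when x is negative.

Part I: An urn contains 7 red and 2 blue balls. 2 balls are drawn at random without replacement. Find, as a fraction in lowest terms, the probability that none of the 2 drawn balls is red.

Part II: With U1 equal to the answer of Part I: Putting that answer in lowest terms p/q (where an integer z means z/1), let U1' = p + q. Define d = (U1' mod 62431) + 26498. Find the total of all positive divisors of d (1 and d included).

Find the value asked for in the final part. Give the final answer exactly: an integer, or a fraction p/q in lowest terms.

Part I: total draws C(9,2) = 36; favorable C(2,2) = 1; P = 1/36; answer 1/36
Part II: U1 = 1/36; threaded value p + q = 37; d = 26535; 26535 = 3 * 5 * 29 * 61; sigma = (1 + 3) * (1 + 5) * (1 + 29) * (1 + 61) = 4 * 6 * 30 * 62 = 44640; answer 44640

44640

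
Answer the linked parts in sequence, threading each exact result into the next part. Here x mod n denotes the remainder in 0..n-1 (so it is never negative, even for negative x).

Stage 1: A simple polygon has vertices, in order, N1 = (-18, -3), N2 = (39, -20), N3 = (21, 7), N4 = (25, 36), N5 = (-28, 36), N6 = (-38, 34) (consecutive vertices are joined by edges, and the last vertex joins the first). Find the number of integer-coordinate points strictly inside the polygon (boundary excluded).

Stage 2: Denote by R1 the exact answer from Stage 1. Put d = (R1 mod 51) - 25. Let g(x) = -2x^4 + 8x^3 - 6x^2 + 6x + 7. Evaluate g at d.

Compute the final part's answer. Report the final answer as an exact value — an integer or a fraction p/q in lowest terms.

Stage 1: cross terms: (-18*-20 - 39*-3)=477, (39*7 - 21*-20)=693, (21*36 - 25*7)=581, (25*36 - -28*36)=1908, (-28*34 - -38*36)=416, (-38*-3 - -18*34)=726; twice the area = |4801| = 4801; area = 4801/2; boundary points = 1 + 9 + 1 + 53 + 2 + 1 = 67; strictly interior points = area - boundary/2 + 1 = 2368; answer 2368
Stage 2: R1 = 2368; d = -3; -2*(-3)^4 + 8*(-3)^3 - 6*(-3)^2 + 6*(-3)^1 + 7 = (-162) + (-216) + (-54) + (-18) + (7) = -443; answer -443

-443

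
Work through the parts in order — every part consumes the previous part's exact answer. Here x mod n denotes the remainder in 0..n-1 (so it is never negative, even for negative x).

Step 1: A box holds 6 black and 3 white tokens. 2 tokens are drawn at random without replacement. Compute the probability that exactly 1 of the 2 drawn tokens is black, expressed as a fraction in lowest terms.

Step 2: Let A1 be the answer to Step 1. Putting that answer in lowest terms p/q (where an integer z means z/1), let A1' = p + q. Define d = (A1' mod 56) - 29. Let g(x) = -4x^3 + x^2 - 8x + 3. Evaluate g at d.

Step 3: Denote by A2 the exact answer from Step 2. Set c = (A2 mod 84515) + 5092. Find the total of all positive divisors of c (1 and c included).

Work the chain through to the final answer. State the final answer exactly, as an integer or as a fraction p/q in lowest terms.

76284

Step 1: total draws C(9,2) = 36; favorable C(6,1)*C(3,1) = 18; P = 1/2; answer 1/2
Step 2: A1 = 1/2; threaded value p + q = 3; d = -26; -4*(-26)^3 + 1*(-26)^2 - 8*(-26)^1 + 3 = (70304) + (676) + (208) + (3) = 71191; answer 71191
Step 3: A2 = 71191; c = 76283; 76283 is prime, so its only divisors are 1 and 76283; sigma = 1 + 76283 = 76284; answer 76284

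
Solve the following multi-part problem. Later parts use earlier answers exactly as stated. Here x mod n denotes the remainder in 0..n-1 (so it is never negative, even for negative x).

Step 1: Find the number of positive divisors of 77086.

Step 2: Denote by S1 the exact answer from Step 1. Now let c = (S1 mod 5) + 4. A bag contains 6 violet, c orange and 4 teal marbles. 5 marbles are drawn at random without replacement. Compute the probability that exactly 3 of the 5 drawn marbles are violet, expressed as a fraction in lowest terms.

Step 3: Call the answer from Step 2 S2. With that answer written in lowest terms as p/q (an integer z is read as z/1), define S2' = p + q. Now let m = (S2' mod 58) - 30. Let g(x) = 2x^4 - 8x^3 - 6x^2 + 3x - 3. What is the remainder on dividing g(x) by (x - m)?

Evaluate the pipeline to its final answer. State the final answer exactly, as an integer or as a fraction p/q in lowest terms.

Step 1: 77086 = 2 * 38543; number of divisors = (1+1) * (1+1) = 4; answer 4
Step 2: S1 = 4; c = 8; total draws C(18,5) = 8568; favorable C(6,3)*C(12,2) = 1320; P = 55/357; answer 55/357
Step 3: S2 = 55/357; threaded value p + q = 412; m = -24; remainder = value at the root: 2*(-24)^4 - 8*(-24)^3 - 6*(-24)^2 + 3*(-24)^1 - 3 = (663552) + (110592) + (-3456) + (-72) + (-3) = 770613; answer 770613

770613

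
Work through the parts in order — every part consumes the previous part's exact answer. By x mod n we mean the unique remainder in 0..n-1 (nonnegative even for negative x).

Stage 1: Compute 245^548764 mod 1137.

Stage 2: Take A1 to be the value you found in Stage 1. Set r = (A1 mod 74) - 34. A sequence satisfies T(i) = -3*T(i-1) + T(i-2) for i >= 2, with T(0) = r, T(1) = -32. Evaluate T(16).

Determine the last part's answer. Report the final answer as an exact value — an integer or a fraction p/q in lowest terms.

1627761126

Stage 1: squarings mod 1137: 245^1=245, 245^2=901, 245^4=1120, 245^8=289, 245^16=520, 245^32=931, 245^64=367, 245^128=523, 245^256=649, 245^512=511, 245^1024=748, 245^2048=100, 245^4096=904, 245^8192=850, 245^16384=505, 245^32768=337, 245^65536=1006, 245^131072=106, 245^262144=1003, 245^524288=901; 245^548764 = 245^4 * 245^8 * 245^16 * 245^128 * 245^256 * 245^512 * 245^1024 * 245^2048 * 245^4096 * 245^16384 * 245^524288 = 1135 (mod 1137); answer 1135
Stage 2: A1 = 1135; r = -9; T(2) = -3*(-32) + 1*(-9) = 87; iterating: T(2)=87, T(3)=-293, T(4)=966, T(5)=-3191, T(6)=10539, T(7)=-34808, T(8)=114963, T(9)=-379697, T(10)=1254054, T(11)=-4141859, T(12)=13679631, T(13)=-45180752, T(14)=149221887, T(15)=-492846413, T(16)=1627761126; answer 1627761126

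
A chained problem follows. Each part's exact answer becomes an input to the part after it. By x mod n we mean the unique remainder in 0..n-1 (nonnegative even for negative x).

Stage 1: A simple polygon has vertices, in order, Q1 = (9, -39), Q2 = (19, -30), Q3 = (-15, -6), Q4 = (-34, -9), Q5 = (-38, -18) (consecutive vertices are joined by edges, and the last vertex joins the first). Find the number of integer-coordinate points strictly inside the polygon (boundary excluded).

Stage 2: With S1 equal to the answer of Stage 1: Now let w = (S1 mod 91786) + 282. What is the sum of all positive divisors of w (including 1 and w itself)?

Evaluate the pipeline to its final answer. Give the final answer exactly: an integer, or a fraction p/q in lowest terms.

2149

Stage 1: cross terms: (9*-30 - 19*-39)=471, (19*-6 - -15*-30)=-564, (-15*-9 - -34*-6)=-69, (-34*-18 - -38*-9)=270, (-38*-39 - 9*-18)=1644; twice the area = |1752| = 1752; area = 876; boundary points = 1 + 2 + 1 + 1 + 1 = 6; strictly interior points = area - boundary/2 + 1 = 874; answer 874
Stage 2: S1 = 874; w = 1156; 1156 = 2^2 * 17^2; sigma = (1 + 2 + 4) * (1 + 17 + 289) = 7 * 307 = 2149; answer 2149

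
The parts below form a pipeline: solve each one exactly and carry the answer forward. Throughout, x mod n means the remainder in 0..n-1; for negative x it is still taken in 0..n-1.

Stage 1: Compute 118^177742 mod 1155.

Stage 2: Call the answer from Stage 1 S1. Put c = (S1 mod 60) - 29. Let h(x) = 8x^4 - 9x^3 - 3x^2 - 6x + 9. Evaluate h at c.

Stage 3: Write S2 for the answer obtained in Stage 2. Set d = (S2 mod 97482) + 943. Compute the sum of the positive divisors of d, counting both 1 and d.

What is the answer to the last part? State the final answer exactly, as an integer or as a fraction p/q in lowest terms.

98208

Stage 1: squarings mod 1155: 118^1=118, 118^2=64, 118^4=631, 118^8=841, 118^16=421, 118^32=526, 118^64=631, 118^128=841, 118^256=421, 118^512=526, 118^1024=631, 118^2048=841, 118^4096=421, 118^8192=526, 118^16384=631, 118^32768=841, 118^65536=421, 118^131072=526; 118^177742 = 118^2 * 118^4 * 118^8 * 118^64 * 118^512 * 118^1024 * 118^4096 * 118^8192 * 118^32768 * 118^131072 = 64 (mod 1155); answer 64
Stage 2: S1 = 64; c = -25; 8*(-25)^4 - 9*(-25)^3 - 3*(-25)^2 - 6*(-25)^1 + 9 = (3125000) + (140625) + (-1875) + (150) + (9) = 3263909; answer 3263909
Stage 3: S2 = 3263909; d = 47946; 47946 = 2 * 3 * 61 * 131; sigma = (1 + 2) * (1 + 3) * (1 + 61) * (1 + 131) = 3 * 4 * 62 * 132 = 98208; answer 98208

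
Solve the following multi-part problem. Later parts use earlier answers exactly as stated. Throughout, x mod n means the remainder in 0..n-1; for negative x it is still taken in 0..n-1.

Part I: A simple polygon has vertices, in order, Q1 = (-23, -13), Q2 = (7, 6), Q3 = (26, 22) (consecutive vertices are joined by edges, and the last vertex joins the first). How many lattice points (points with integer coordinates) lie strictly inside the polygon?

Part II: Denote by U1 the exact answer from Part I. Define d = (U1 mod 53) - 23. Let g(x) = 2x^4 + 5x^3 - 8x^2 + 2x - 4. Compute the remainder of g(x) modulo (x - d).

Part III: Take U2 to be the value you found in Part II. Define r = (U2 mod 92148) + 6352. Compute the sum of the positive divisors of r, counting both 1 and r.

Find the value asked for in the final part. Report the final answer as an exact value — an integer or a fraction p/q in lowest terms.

Part I: cross terms: (-23*6 - 7*-13)=-47, (7*22 - 26*6)=-2, (26*-13 - -23*22)=168; twice the area = |119| = 119; area = 119/2; boundary points = 1 + 1 + 7 = 9; strictly interior points = area - boundary/2 + 1 = 56; answer 56
Part II: U1 = 56; d = -20; remainder = value at the root: 2*(-20)^4 + 5*(-20)^3 - 8*(-20)^2 + 2*(-20)^1 - 4 = (320000) + (-40000) + (-3200) + (-40) + (-4) = 276756; answer 276756
Part III: U2 = 276756; r = 6664; 6664 = 2^3 * 7^2 * 17; sigma = (1 + 2 + 4 + 8) * (1 + 7 + 49) * (1 + 17) = 15 * 57 * 18 = 15390; answer 15390

15390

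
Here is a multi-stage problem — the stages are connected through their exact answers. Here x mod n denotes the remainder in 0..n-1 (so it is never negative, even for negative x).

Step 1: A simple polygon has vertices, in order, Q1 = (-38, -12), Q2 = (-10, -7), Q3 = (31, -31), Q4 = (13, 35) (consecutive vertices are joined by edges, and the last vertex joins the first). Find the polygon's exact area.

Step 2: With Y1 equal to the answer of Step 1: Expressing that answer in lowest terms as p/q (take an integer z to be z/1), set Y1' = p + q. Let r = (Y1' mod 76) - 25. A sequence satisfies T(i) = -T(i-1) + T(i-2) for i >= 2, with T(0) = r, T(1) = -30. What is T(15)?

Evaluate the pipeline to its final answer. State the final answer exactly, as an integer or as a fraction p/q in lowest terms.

Step 1: cross terms: (-38*-7 - -10*-12)=146, (-10*-31 - 31*-7)=527, (31*35 - 13*-31)=1488, (13*-12 - -38*35)=1174; twice the area = |3335| = 3335; area = 3335/2; answer 3335/2
Step 2: Y1 = 3335/2; threaded value p + q = 3337; r = 44; T(2) = -1*(-30) + 1*(44) = 74; iterating: T(2)=74, T(3)=-104, T(4)=178, T(5)=-282, T(6)=460, T(7)=-742, T(8)=1202, T(9)=-1944, T(10)=3146, T(11)=-5090, T(12)=8236, T(13)=-13326, T(14)=21562, T(15)=-34888; answer -34888

-34888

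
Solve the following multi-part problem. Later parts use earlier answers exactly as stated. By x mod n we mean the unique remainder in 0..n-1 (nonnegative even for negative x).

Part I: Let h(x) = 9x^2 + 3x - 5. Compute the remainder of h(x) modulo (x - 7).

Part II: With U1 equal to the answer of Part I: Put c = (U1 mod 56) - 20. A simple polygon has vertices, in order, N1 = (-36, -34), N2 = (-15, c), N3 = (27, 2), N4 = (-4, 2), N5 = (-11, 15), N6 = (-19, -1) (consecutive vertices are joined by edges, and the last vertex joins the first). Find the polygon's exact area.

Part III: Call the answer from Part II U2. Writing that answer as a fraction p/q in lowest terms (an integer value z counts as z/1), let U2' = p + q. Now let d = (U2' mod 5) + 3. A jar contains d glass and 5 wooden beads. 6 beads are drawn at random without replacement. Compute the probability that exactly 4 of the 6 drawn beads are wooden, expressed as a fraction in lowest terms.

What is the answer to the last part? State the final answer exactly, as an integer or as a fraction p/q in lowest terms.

15/28

Part I: remainder = value at the root: 9*(7)^2 + 3*(7)^1 - 5 = (441) + (21) + (-5) = 457; answer 457
Part II: U1 = 457; c = -11; cross terms: (-36*-11 - -15*-34)=-114, (-15*2 - 27*-11)=267, (27*2 - -4*2)=62, (-4*15 - -11*2)=-38, (-11*-1 - -19*15)=296, (-19*-34 - -36*-1)=610; twice the area = |1083| = 1083; area = 1083/2; answer 1083/2
Part III: U2 = 1083/2; threaded value p + q = 1085; d = 3; total draws C(8,6) = 28; favorable C(5,4)*C(3,2) = 15; P = 15/28; answer 15/28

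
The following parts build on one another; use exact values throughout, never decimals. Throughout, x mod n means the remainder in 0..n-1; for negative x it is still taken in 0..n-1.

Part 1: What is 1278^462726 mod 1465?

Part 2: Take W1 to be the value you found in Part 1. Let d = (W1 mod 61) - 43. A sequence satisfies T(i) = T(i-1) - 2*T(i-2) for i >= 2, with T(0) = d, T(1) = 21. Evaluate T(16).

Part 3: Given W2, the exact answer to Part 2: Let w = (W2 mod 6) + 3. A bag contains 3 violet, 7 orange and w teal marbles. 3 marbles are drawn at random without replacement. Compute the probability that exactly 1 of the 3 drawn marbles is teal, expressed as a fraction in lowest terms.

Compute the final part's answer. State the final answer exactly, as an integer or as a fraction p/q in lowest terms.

Part 1: squarings mod 1465: 1278^1=1278, 1278^2=1274, 1278^4=1321, 1278^8=226, 1278^16=1266, 1278^32=46, 1278^64=651, 1278^128=416, 1278^256=186, 1278^512=901, 1278^1024=191, 1278^2048=1321, 1278^4096=226, 1278^8192=1266, 1278^16384=46, 1278^32768=651, 1278^65536=416, 1278^131072=186, 1278^262144=901; 1278^462726 = 1278^2 * 1278^4 * 1278^128 * 1278^256 * 1278^512 * 1278^1024 * 1278^2048 * 1278^65536 * 1278^131072 * 1278^262144 = 324 (mod 1465); answer 324
Part 2: W1 = 324; d = -24; T(2) = 1*(21) - 2*(-24) = 69; iterating: T(2)=69, T(3)=27, T(4)=-111, T(5)=-165, T(6)=57, T(7)=387, T(8)=273, T(9)=-501, T(10)=-1047, T(11)=-45, T(12)=2049, T(13)=2139, T(14)=-1959, T(15)=-6237, T(16)=-2319; answer -2319
Part 3: W2 = -2319; w = 6; total draws C(16,3) = 560; favorable C(6,1)*C(10,2) = 270; P = 27/56; answer 27/56

27/56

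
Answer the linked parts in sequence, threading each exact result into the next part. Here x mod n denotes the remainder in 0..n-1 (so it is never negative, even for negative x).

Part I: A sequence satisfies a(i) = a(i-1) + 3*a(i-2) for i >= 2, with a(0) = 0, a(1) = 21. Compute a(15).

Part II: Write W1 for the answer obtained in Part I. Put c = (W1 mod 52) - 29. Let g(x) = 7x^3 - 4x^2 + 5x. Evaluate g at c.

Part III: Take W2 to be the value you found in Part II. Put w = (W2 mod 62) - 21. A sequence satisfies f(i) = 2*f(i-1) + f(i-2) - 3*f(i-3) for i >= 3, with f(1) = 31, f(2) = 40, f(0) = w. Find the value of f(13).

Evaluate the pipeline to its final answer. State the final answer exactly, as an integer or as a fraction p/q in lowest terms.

Part I: a(2) = 1*(21) + 3*(0) = 21; iterating: a(2)=21, a(3)=84, a(4)=147, a(5)=399, a(6)=840, a(7)=2037, a(8)=4557, a(9)=10668, a(10)=24339, a(11)=56343, a(12)=129360, a(13)=298389, a(14)=686469, a(15)=1581636; answer 1581636
Part II: W1 = 1581636; c = -25; 7*(-25)^3 - 4*(-25)^2 + 5*(-25)^1 = (-109375) + (-2500) + (-125) = -112000; answer -112000
Part III: W2 = -112000; w = 13; f(3) = 2*(40) + 1*(31) - 3*(13) = 72; iterating: f(3)=72, f(4)=91, f(5)=134, f(6)=143, f(7)=147, f(8)=35, f(9)=-212, f(10)=-830, f(11)=-1977, f(12)=-4148, f(13)=-7783; answer -7783

-7783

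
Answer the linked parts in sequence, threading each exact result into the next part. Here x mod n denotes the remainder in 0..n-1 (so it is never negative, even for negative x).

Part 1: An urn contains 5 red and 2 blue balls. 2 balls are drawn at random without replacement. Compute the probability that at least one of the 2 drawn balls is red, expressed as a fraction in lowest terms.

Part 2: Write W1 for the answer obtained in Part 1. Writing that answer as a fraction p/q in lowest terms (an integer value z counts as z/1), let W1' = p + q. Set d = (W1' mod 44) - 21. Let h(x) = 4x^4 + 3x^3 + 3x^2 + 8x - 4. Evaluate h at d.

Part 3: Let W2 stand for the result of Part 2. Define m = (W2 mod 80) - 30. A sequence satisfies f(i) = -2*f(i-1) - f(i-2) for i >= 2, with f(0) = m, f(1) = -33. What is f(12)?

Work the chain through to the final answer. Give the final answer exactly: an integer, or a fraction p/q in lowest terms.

Part 1: total draws C(7,2) = 21; complement C(2,2) = 1; favorable 21 - 1 = 20; P = 20/21; answer 20/21
Part 2: W1 = 20/21; threaded value p + q = 41; d = 20; 4*(20)^4 + 3*(20)^3 + 3*(20)^2 + 8*(20)^1 - 4 = (640000) + (24000) + (1200) + (160) + (-4) = 665356; answer 665356
Part 3: W2 = 665356; m = 46; f(2) = -2*(-33) - 1*(46) = 20; iterating: f(2)=20, f(3)=-7, f(4)=-6, f(5)=19, f(6)=-32, f(7)=45, f(8)=-58, f(9)=71, f(10)=-84, f(11)=97, f(12)=-110; answer -110

-110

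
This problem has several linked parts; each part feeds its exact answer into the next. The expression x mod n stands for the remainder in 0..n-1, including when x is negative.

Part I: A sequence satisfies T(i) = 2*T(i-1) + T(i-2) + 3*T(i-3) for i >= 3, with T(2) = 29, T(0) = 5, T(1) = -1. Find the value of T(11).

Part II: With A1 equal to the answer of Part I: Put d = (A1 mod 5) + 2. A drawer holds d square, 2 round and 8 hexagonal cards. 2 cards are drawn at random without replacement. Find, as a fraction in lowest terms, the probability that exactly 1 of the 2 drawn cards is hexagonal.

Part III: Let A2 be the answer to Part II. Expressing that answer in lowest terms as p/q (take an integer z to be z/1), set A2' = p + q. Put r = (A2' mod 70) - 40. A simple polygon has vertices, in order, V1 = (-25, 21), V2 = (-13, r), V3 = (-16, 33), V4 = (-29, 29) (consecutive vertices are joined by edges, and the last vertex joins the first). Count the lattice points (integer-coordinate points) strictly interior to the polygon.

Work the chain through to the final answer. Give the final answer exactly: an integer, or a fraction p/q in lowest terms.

92

Part I: T(3) = 2*(29) + 1*(-1) + 3*(5) = 72; iterating: T(3)=72, T(4)=170, T(5)=499, T(6)=1384, T(7)=3777, T(8)=10435, T(9)=28799, T(10)=79364, T(11)=218832; answer 218832
Part II: A1 = 218832; d = 4; total draws C(14,2) = 91; favorable C(8,1)*C(6,1) = 48; P = 48/91; answer 48/91
Part III: A2 = 48/91; threaded value p + q = 139; r = 29; cross terms: (-25*29 - -13*21)=-452, (-13*33 - -16*29)=35, (-16*29 - -29*33)=493, (-29*21 - -25*29)=116; twice the area = |192| = 192; area = 96; boundary points = 4 + 1 + 1 + 4 = 10; strictly interior points = area - boundary/2 + 1 = 92; answer 92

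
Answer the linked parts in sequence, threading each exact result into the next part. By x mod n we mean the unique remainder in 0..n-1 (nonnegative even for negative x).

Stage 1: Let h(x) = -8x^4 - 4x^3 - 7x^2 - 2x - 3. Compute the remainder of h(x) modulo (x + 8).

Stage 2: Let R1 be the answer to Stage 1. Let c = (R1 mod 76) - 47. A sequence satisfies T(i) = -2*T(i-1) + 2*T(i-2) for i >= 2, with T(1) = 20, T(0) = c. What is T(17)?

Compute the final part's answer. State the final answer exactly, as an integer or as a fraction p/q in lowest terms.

Stage 1: remainder = value at the root: -8*(-8)^4 - 4*(-8)^3 - 7*(-8)^2 - 2*(-8)^1 - 3 = (-32768) + (2048) + (-448) + (16) + (-3) = -31155; answer -31155
Stage 2: R1 = -31155; c = -42; T(2) = -2*(20) + 2*(-42) = -124; iterating: T(2)=-124, T(3)=288, T(4)=-824, T(5)=2224, T(6)=-6096, T(7)=16640, T(8)=-45472, T(9)=124224, T(10)=-339392, T(11)=927232, T(12)=-2533248, T(13)=6920960, T(14)=-18908416, T(15)=51658752, T(16)=-141134336, T(17)=385586176; answer 385586176

385586176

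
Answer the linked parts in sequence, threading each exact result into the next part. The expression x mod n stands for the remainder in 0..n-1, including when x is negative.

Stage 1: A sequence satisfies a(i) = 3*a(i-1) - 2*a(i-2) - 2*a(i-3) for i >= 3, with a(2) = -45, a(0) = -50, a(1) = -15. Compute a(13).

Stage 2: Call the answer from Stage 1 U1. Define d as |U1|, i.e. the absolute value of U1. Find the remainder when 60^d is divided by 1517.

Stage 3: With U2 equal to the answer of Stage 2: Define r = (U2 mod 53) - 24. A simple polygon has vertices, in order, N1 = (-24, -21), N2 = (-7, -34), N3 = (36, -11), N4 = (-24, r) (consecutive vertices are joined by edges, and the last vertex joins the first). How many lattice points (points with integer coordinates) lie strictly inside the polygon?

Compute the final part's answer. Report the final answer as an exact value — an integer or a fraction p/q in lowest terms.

Stage 1: a(3) = 3*(-45) - 2*(-15) - 2*(-50) = -5; iterating: a(3)=-5, a(4)=105, a(5)=415, a(6)=1045, a(7)=2095, a(8)=3365, a(9)=3815, a(10)=525, a(11)=-12785, a(12)=-47035, a(13)=-116585; answer -116585
Stage 2: U1 = -116585; d = 116585; squarings mod 1517: 60^1=60, 60^2=566, 60^4=269, 60^8=1062, 60^16=713, 60^32=174, 60^64=1453, 60^128=1062, 60^256=713, 60^512=174, 60^1024=1453, 60^2048=1062, 60^4096=713, 60^8192=174, 60^16384=1453, 60^32768=1062, 60^65536=713; 60^116585 = 60^1 * 60^8 * 60^32 * 60^64 * 60^256 * 60^512 * 60^1024 * 60^16384 * 60^32768 * 60^65536 = 711 (mod 1517); answer 711
Stage 3: U2 = 711; r = -2; cross terms: (-24*-34 - -7*-21)=669, (-7*-11 - 36*-34)=1301, (36*-2 - -24*-11)=-336, (-24*-21 - -24*-2)=456; twice the area = |2090| = 2090; area = 1045; boundary points = 1 + 1 + 3 + 19 = 24; strictly interior points = area - boundary/2 + 1 = 1034; answer 1034

1034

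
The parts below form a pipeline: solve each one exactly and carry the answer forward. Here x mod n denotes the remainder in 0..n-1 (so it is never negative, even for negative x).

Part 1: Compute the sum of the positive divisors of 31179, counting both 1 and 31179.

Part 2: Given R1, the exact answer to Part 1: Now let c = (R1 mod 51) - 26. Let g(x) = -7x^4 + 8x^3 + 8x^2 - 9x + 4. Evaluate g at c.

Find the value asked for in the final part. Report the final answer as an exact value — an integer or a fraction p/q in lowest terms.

Part 1: 31179 = 3 * 19 * 547; sigma = (1 + 3) * (1 + 19) * (1 + 547) = 4 * 20 * 548 = 43840; answer 43840
Part 2: R1 = 43840; c = 5; -7*(5)^4 + 8*(5)^3 + 8*(5)^2 - 9*(5)^1 + 4 = (-4375) + (1000) + (200) + (-45) + (4) = -3216; answer -3216

-3216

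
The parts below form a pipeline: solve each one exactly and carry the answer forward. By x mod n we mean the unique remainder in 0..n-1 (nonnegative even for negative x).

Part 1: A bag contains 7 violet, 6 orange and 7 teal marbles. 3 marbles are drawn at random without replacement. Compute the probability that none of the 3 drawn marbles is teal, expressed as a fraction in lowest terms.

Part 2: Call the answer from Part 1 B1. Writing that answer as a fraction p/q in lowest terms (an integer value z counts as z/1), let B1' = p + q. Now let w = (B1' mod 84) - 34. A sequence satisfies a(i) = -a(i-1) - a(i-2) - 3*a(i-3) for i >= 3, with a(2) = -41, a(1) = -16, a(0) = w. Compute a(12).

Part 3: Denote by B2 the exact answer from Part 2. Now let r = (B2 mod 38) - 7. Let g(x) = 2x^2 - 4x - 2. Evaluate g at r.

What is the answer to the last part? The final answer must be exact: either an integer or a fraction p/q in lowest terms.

14

Part 1: total draws C(20,3) = 1140; favorable C(13,3) = 286; P = 143/570; answer 143/570
Part 2: B1 = 143/570; threaded value p + q = 713; w = 7; a(3) = -1*(-41) - 1*(-16) - 3*(7) = 36; iterating: a(3)=36, a(4)=53, a(5)=34, a(6)=-195, a(7)=2, a(8)=91, a(9)=492, a(10)=-589, a(11)=-176, a(12)=-711; answer -711
Part 3: B2 = -711; r = 4; 2*(4)^2 - 4*(4)^1 - 2 = (32) + (-16) + (-2) = 14; answer 14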